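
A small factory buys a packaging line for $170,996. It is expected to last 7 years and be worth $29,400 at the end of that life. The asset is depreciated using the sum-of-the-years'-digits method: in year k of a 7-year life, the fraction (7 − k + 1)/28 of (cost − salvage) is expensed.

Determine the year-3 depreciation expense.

$25,285

Depreciable base = $170,996 − $29,400 = $141,596.
Sum of the years' digits = 7+6+5+4+3+2+1 = 28.
Year 1: $141,596 × 7/28 = $35,399. Book value $135,597.
Year 2: $141,596 × 6/28 = $30,342. Book value $105,255.
Year 3: $141,596 × 5/28 = $25,285. Book value $79,970.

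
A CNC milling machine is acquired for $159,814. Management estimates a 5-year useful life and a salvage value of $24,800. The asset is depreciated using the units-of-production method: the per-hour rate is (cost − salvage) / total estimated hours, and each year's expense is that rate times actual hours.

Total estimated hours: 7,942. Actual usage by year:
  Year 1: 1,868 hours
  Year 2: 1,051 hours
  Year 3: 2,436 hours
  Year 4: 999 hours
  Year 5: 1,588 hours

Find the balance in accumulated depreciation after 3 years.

Depreciable base = $159,814 − $24,800 = $135,014.
Rate = $135,014 / 7,942 hours = $17 per hour.
Year 1: 1,868 × $17 = $31,756. Book value $128,058.
Year 2: 1,051 × $17 = $17,867. Book value $110,191.
Year 3: 2,436 × $17 = $41,412. Book value $68,779.
Accumulated through year 3 = $159,814 − $68,779 = $91,035.

$91,035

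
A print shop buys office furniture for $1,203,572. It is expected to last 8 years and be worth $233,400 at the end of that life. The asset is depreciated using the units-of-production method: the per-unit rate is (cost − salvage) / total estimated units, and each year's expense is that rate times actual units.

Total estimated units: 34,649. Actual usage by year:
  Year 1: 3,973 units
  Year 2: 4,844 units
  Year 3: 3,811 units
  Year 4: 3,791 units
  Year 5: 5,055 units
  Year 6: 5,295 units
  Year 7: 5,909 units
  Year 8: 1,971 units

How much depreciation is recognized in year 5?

$141,540

Depreciable base = $1,203,572 − $233,400 = $970,172.
Rate = $970,172 / 34,649 units = $28 per unit.
Year 1: 3,973 × $28 = $111,244. Book value $1,092,328.
Year 2: 4,844 × $28 = $135,632. Book value $956,696.
Year 3: 3,811 × $28 = $106,708. Book value $849,988.
Year 4: 3,791 × $28 = $106,148. Book value $743,840.
Year 5: 5,055 × $28 = $141,540. Book value $602,300.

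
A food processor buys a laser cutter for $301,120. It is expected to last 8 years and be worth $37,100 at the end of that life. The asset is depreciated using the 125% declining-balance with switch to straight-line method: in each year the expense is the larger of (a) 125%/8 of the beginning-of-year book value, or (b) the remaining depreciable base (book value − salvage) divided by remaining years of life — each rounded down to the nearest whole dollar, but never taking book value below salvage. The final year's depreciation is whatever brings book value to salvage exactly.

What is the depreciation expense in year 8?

$28,756

Depreciable base = $301,120 − $37,100 = $264,020.
Year 1: DB = ⌊$301,120 × 125%/8⌋ = $47,050; SL = ⌊$264,020/8⌋ = $33,002 → take DB $47,050. Book value $254,070.
Year 2: DB = ⌊$254,070 × 125%/8⌋ = $39,698; SL = ⌊$216,970/7⌋ = $30,995 → take DB $39,698. Book value $214,372.
Year 3: DB = ⌊$214,372 × 125%/8⌋ = $33,495; SL = ⌊$177,272/6⌋ = $29,545 → take DB $33,495. Book value $180,877.
Year 4: DB = ⌊$180,877 × 125%/8⌋ = $28,262; SL = ⌊$143,777/5⌋ = $28,755 → take SL $28,755. Book value $152,122.
Year 5: DB = ⌊$152,122 × 125%/8⌋ = $23,769; SL = ⌊$115,022/4⌋ = $28,755 → take SL $28,755. Book value $123,367.
Year 6: DB = ⌊$123,367 × 125%/8⌋ = $19,276; SL = ⌊$86,267/3⌋ = $28,755 → take SL $28,755. Book value $94,612.
Year 7: DB = ⌊$94,612 × 125%/8⌋ = $14,783; SL = ⌊$57,512/2⌋ = $28,756 → take SL $28,756. Book value $65,856.
Year 8 (final): $65,856 − $37,100 = $28,756. Book value $37,100.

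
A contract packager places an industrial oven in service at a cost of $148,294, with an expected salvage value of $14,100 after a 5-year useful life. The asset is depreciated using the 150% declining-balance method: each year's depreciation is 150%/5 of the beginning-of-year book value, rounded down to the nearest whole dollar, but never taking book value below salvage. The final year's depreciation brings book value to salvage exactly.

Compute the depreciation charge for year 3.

Depreciable base = $148,294 − $14,100 = $134,194.
Year 1: ⌊$148,294 × 150%/5⌋ = $44,488. Book value $103,806.
Year 2: ⌊$103,806 × 150%/5⌋ = $31,141. Book value $72,665.
Year 3: ⌊$72,665 × 150%/5⌋ = $21,799. Book value $50,866.

$21,799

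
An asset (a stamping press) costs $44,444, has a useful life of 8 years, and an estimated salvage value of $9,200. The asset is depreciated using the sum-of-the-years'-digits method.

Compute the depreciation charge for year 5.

Depreciable base = $44,444 − $9,200 = $35,244.
Sum of the years' digits = 8+7+6+5+4+3+2+1 = 36.
Year 1: $35,244 × 8/36 = $7,832. Book value $36,612.
Year 2: $35,244 × 7/36 = $6,853. Book value $29,759.
Year 3: $35,244 × 6/36 = $5,874. Book value $23,885.
Year 4: $35,244 × 5/36 = $4,895. Book value $18,990.
Year 5: $35,244 × 4/36 = $3,916. Book value $15,074.

$3,916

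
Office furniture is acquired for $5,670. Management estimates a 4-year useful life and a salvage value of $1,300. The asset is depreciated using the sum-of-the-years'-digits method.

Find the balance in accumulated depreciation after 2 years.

$3,059

Depreciable base = $5,670 − $1,300 = $4,370.
Sum of the years' digits = 4+3+2+1 = 10.
Year 1: $4,370 × 4/10 = $1,748. Book value $3,922.
Year 2: $4,370 × 3/10 = $1,311. Book value $2,611.
Accumulated through year 2 = $5,670 − $2,611 = $3,059.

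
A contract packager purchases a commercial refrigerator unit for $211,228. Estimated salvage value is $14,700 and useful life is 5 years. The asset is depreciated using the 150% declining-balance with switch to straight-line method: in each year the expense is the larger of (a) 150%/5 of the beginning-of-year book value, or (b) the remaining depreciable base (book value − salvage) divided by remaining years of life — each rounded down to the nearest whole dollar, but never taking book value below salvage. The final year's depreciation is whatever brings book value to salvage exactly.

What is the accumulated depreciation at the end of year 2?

Depreciable base = $211,228 − $14,700 = $196,528.
Year 1: DB = ⌊$211,228 × 150%/5⌋ = $63,368; SL = ⌊$196,528/5⌋ = $39,305 → take DB $63,368. Book value $147,860.
Year 2: DB = ⌊$147,860 × 150%/5⌋ = $44,358; SL = ⌊$133,160/4⌋ = $33,290 → take DB $44,358. Book value $103,502.
Accumulated through year 2 = $211,228 − $103,502 = $107,726.

$107,726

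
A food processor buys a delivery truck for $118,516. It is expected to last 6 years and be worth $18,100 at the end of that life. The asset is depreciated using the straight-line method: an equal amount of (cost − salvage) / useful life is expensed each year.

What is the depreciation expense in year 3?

Depreciable base = $118,516 − $18,100 = $100,416.
Annual expense = $100,416 / 6 = $16,736.

$16,736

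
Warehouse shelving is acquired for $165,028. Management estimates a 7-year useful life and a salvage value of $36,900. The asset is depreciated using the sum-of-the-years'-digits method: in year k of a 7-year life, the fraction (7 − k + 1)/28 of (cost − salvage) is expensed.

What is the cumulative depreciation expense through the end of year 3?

$82,368

Depreciable base = $165,028 − $36,900 = $128,128.
Sum of the years' digits = 7+6+5+4+3+2+1 = 28.
Year 1: $128,128 × 7/28 = $32,032. Book value $132,996.
Year 2: $128,128 × 6/28 = $27,456. Book value $105,540.
Year 3: $128,128 × 5/28 = $22,880. Book value $82,660.
Accumulated through year 3 = $165,028 − $82,660 = $82,368.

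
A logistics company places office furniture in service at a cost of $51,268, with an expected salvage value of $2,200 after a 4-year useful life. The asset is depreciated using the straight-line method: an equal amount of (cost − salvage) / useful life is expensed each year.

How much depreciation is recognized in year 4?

Depreciable base = $51,268 − $2,200 = $49,068.
Annual expense = $49,068 / 4 = $12,267.

$12,267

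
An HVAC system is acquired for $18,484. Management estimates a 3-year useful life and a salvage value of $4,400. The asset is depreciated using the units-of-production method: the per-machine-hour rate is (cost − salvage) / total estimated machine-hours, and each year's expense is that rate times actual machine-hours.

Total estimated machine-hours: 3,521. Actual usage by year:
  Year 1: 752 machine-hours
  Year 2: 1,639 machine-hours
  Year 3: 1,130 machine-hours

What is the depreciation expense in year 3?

Depreciable base = $18,484 − $4,400 = $14,084.
Rate = $14,084 / 3,521 machine-hours = $4 per machine-hour.
Year 1: 752 × $4 = $3,008. Book value $15,476.
Year 2: 1,639 × $4 = $6,556. Book value $8,920.
Year 3: 1,130 × $4 = $4,520. Book value $4,400.

$4,520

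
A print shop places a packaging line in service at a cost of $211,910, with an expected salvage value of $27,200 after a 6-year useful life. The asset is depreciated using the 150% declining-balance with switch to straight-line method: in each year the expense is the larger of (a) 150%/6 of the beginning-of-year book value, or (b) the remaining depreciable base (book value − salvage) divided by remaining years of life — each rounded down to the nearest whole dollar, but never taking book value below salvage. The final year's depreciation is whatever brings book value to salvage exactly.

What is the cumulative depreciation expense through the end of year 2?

Depreciable base = $211,910 − $27,200 = $184,710.
Year 1: DB = ⌊$211,910 × 150%/6⌋ = $52,977; SL = ⌊$184,710/6⌋ = $30,785 → take DB $52,977. Book value $158,933.
Year 2: DB = ⌊$158,933 × 150%/6⌋ = $39,733; SL = ⌊$131,733/5⌋ = $26,346 → take DB $39,733. Book value $119,200.
Accumulated through year 2 = $211,910 − $119,200 = $92,710.

$92,710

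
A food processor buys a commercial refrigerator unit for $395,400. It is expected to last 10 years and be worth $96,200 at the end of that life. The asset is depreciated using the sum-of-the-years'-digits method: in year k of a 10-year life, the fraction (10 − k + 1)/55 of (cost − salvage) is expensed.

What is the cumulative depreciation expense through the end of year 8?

$282,880

Depreciable base = $395,400 − $96,200 = $299,200.
Sum of the years' digits = 10+9+8+7+6+5+4+3+2+1 = 55.
Year 1: $299,200 × 10/55 = $54,400. Book value $341,000.
Year 2: $299,200 × 9/55 = $48,960. Book value $292,040.
Year 3: $299,200 × 8/55 = $43,520. Book value $248,520.
Year 4: $299,200 × 7/55 = $38,080. Book value $210,440.
Year 5: $299,200 × 6/55 = $32,640. Book value $177,800.
Year 6: $299,200 × 5/55 = $27,200. Book value $150,600.
Year 7: $299,200 × 4/55 = $21,760. Book value $128,840.
Year 8: $299,200 × 3/55 = $16,320. Book value $112,520.
Accumulated through year 8 = $395,400 − $112,520 = $282,880.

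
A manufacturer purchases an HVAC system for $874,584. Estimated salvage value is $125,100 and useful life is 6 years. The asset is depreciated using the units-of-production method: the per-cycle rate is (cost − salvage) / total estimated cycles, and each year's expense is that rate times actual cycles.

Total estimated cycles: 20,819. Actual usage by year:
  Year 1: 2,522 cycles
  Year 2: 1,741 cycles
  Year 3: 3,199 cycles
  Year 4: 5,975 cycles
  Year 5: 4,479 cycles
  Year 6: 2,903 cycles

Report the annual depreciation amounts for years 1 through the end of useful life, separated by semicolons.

$90,792; $62,676; $115,164; $215,100; $161,244; $104,508

Depreciable base = $874,584 − $125,100 = $749,484.
Rate = $749,484 / 20,819 cycles = $36 per cycle.
Year 1: 2,522 × $36 = $90,792. Book value $783,792.
Year 2: 1,741 × $36 = $62,676. Book value $721,116.
Year 3: 3,199 × $36 = $115,164. Book value $605,952.
Year 4: 5,975 × $36 = $215,100. Book value $390,852.
Year 5: 4,479 × $36 = $161,244. Book value $229,608.
Year 6: 2,903 × $36 = $104,508. Book value $125,100.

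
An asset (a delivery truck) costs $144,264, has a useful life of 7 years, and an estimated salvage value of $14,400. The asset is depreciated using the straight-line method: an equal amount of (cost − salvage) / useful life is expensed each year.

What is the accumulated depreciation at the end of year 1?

Depreciable base = $144,264 − $14,400 = $129,864.
Annual expense = $129,864 / 7 = $18,552.
End of year 1: book value $125,712.
Accumulated through year 1 = $144,264 − $125,712 = $18,552.

$18,552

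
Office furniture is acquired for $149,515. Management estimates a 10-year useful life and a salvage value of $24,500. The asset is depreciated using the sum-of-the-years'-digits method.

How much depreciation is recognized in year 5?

Depreciable base = $149,515 − $24,500 = $125,015.
Sum of the years' digits = 10+9+8+7+6+5+4+3+2+1 = 55.
Year 1: $125,015 × 10/55 = $22,730. Book value $126,785.
Year 2: $125,015 × 9/55 = $20,457. Book value $106,328.
Year 3: $125,015 × 8/55 = $18,184. Book value $88,144.
Year 4: $125,015 × 7/55 = $15,911. Book value $72,233.
Year 5: $125,015 × 6/55 = $13,638. Book value $58,595.

$13,638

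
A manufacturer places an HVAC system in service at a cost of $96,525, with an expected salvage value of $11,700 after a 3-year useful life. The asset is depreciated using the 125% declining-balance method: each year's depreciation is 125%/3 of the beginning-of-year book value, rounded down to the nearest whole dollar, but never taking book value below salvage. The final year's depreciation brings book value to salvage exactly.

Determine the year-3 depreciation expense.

Depreciable base = $96,525 − $11,700 = $84,825.
Year 1: ⌊$96,525 × 125%/3⌋ = $40,218. Book value $56,307.
Year 2: ⌊$56,307 × 125%/3⌋ = $23,461. Book value $32,846.
Year 3 (final): $32,846 − $11,700 = $21,146. Book value $11,700.

$21,146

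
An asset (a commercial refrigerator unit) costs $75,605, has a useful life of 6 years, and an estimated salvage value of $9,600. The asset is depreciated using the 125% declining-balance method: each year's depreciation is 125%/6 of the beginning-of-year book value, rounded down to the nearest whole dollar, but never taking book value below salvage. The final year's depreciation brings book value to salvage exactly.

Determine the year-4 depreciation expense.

$7,815

Depreciable base = $75,605 − $9,600 = $66,005.
Year 1: ⌊$75,605 × 125%/6⌋ = $15,751. Book value $59,854.
Year 2: ⌊$59,854 × 125%/6⌋ = $12,469. Book value $47,385.
Year 3: ⌊$47,385 × 125%/6⌋ = $9,871. Book value $37,514.
Year 4: ⌊$37,514 × 125%/6⌋ = $7,815. Book value $29,699.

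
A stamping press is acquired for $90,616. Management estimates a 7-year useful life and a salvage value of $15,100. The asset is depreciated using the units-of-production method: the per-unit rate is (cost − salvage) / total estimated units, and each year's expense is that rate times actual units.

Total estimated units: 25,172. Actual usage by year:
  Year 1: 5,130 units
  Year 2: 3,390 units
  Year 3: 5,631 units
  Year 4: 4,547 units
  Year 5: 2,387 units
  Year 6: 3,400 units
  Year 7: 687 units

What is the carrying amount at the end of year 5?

Depreciable base = $90,616 − $15,100 = $75,516.
Rate = $75,516 / 25,172 units = $3 per unit.
Year 1: 5,130 × $3 = $15,390. Book value $75,226.
Year 2: 3,390 × $3 = $10,170. Book value $65,056.
Year 3: 5,631 × $3 = $16,893. Book value $48,163.
Year 4: 4,547 × $3 = $13,641. Book value $34,522.
Year 5: 2,387 × $3 = $7,161. Book value $27,361.

$27,361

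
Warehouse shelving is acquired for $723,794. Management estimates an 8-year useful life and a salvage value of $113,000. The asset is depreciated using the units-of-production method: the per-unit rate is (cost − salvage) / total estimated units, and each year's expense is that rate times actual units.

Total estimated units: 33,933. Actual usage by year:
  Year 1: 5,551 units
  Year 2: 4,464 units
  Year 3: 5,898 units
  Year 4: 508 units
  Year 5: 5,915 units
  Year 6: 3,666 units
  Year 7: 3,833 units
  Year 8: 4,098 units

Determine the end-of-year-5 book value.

Depreciable base = $723,794 − $113,000 = $610,794.
Rate = $610,794 / 33,933 units = $18 per unit.
Year 1: 5,551 × $18 = $99,918. Book value $623,876.
Year 2: 4,464 × $18 = $80,352. Book value $543,524.
Year 3: 5,898 × $18 = $106,164. Book value $437,360.
Year 4: 508 × $18 = $9,144. Book value $428,216.
Year 5: 5,915 × $18 = $106,470. Book value $321,746.

$321,746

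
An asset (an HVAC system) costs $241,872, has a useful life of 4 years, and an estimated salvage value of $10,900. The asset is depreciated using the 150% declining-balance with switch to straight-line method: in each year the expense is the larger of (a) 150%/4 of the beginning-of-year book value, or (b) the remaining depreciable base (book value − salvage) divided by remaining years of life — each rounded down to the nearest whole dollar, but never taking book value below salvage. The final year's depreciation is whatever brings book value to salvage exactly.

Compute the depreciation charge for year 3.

Depreciable base = $241,872 − $10,900 = $230,972.
Year 1: DB = ⌊$241,872 × 150%/4⌋ = $90,702; SL = ⌊$230,972/4⌋ = $57,743 → take DB $90,702. Book value $151,170.
Year 2: DB = ⌊$151,170 × 150%/4⌋ = $56,688; SL = ⌊$140,270/3⌋ = $46,756 → take DB $56,688. Book value $94,482.
Year 3: DB = ⌊$94,482 × 150%/4⌋ = $35,430; SL = ⌊$83,582/2⌋ = $41,791 → take SL $41,791. Book value $52,691.

$41,791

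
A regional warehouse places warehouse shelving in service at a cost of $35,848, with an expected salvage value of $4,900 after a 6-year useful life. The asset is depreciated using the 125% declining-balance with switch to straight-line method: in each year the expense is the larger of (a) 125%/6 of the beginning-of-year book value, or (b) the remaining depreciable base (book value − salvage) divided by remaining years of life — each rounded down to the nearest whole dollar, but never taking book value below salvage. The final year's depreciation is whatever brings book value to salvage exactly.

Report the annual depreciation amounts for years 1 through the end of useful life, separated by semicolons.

Depreciable base = $35,848 − $4,900 = $30,948.
Year 1: DB = ⌊$35,848 × 125%/6⌋ = $7,468; SL = ⌊$30,948/6⌋ = $5,158 → take DB $7,468. Book value $28,380.
Year 2: DB = ⌊$28,380 × 125%/6⌋ = $5,912; SL = ⌊$23,480/5⌋ = $4,696 → take DB $5,912. Book value $22,468.
Year 3: DB = ⌊$22,468 × 125%/6⌋ = $4,680; SL = ⌊$17,568/4⌋ = $4,392 → take DB $4,680. Book value $17,788.
Year 4: DB = ⌊$17,788 × 125%/6⌋ = $3,705; SL = ⌊$12,888/3⌋ = $4,296 → take SL $4,296. Book value $13,492.
Year 5: DB = ⌊$13,492 × 125%/6⌋ = $2,810; SL = ⌊$8,592/2⌋ = $4,296 → take SL $4,296. Book value $9,196.
Year 6 (final): $9,196 − $4,900 = $4,296. Book value $4,900.

$7,468; $5,912; $4,680; $4,296; $4,296; $4,296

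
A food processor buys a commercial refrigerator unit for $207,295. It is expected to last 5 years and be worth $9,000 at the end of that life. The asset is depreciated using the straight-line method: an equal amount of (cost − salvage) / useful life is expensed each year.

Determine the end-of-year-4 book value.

$48,659

Depreciable base = $207,295 − $9,000 = $198,295.
Annual expense = $198,295 / 5 = $39,659.
End of year 1: book value $167,636.
End of year 2: book value $127,977.
End of year 3: book value $88,318.
End of year 4: book value $48,659.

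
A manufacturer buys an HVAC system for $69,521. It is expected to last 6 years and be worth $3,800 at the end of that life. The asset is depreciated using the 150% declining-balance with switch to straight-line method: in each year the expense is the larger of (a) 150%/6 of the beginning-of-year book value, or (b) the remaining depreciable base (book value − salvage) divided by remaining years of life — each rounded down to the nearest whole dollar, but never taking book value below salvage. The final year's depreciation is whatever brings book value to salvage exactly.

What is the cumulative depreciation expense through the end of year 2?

Depreciable base = $69,521 − $3,800 = $65,721.
Year 1: DB = ⌊$69,521 × 150%/6⌋ = $17,380; SL = ⌊$65,721/6⌋ = $10,953 → take DB $17,380. Book value $52,141.
Year 2: DB = ⌊$52,141 × 150%/6⌋ = $13,035; SL = ⌊$48,341/5⌋ = $9,668 → take DB $13,035. Book value $39,106.
Accumulated through year 2 = $69,521 − $39,106 = $30,415.

$30,415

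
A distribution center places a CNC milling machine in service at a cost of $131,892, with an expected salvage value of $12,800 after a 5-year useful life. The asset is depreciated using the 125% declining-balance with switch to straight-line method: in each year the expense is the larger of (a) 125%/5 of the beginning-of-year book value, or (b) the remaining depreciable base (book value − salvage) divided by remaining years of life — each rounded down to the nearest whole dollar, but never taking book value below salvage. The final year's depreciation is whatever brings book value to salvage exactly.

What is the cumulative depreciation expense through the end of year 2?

Depreciable base = $131,892 − $12,800 = $119,092.
Year 1: DB = ⌊$131,892 × 125%/5⌋ = $32,973; SL = ⌊$119,092/5⌋ = $23,818 → take DB $32,973. Book value $98,919.
Year 2: DB = ⌊$98,919 × 125%/5⌋ = $24,729; SL = ⌊$86,119/4⌋ = $21,529 → take DB $24,729. Book value $74,190.
Accumulated through year 2 = $131,892 − $74,190 = $57,702.

$57,702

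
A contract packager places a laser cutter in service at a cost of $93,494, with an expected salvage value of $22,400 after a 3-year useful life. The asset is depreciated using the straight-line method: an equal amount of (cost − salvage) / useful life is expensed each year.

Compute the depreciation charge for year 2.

$23,698

Depreciable base = $93,494 − $22,400 = $71,094.
Annual expense = $71,094 / 3 = $23,698.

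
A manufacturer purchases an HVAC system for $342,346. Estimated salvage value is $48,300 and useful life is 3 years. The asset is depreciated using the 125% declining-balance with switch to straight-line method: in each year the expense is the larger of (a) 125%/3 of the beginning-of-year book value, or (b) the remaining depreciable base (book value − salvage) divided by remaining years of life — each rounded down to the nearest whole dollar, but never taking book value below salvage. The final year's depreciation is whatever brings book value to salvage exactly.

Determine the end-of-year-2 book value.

$116,493

Depreciable base = $342,346 − $48,300 = $294,046.
Year 1: DB = ⌊$342,346 × 125%/3⌋ = $142,644; SL = ⌊$294,046/3⌋ = $98,015 → take DB $142,644. Book value $199,702.
Year 2: DB = ⌊$199,702 × 125%/3⌋ = $83,209; SL = ⌊$151,402/2⌋ = $75,701 → take DB $83,209. Book value $116,493.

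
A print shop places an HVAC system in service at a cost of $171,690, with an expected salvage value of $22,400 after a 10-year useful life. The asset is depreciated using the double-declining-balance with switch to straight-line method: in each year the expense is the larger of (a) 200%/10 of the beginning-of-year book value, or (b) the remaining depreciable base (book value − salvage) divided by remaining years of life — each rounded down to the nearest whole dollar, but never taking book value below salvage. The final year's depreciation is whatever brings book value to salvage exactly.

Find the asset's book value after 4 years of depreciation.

$70,325

Depreciable base = $171,690 − $22,400 = $149,290.
Year 1: DB = ⌊$171,690 × 200%/10⌋ = $34,338; SL = ⌊$149,290/10⌋ = $14,929 → take DB $34,338. Book value $137,352.
Year 2: DB = ⌊$137,352 × 200%/10⌋ = $27,470; SL = ⌊$114,952/9⌋ = $12,772 → take DB $27,470. Book value $109,882.
Year 3: DB = ⌊$109,882 × 200%/10⌋ = $21,976; SL = ⌊$87,482/8⌋ = $10,935 → take DB $21,976. Book value $87,906.
Year 4: DB = ⌊$87,906 × 200%/10⌋ = $17,581; SL = ⌊$65,506/7⌋ = $9,358 → take DB $17,581. Book value $70,325.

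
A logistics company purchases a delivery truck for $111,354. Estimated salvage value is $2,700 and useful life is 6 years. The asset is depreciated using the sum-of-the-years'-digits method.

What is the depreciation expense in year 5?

Depreciable base = $111,354 − $2,700 = $108,654.
Sum of the years' digits = 6+5+4+3+2+1 = 21.
Year 1: $108,654 × 6/21 = $31,044. Book value $80,310.
Year 2: $108,654 × 5/21 = $25,870. Book value $54,440.
Year 3: $108,654 × 4/21 = $20,696. Book value $33,744.
Year 4: $108,654 × 3/21 = $15,522. Book value $18,222.
Year 5: $108,654 × 2/21 = $10,348. Book value $7,874.

$10,348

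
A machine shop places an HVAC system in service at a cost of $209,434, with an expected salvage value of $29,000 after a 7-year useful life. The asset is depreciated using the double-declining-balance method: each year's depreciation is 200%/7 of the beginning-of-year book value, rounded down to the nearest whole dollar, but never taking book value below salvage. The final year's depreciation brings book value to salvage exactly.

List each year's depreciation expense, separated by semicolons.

$59,838; $42,741; $30,530; $21,807; $15,576; $9,942; $0

Depreciable base = $209,434 − $29,000 = $180,434.
Year 1: ⌊$209,434 × 200%/7⌋ = $59,838. Book value $149,596.
Year 2: ⌊$149,596 × 200%/7⌋ = $42,741. Book value $106,855.
Year 3: ⌊$106,855 × 200%/7⌋ = $30,530. Book value $76,325.
Year 4: ⌊$76,325 × 200%/7⌋ = $21,807. Book value $54,518.
Year 5: ⌊$54,518 × 200%/7⌋ = $15,576. Book value $38,942.
Year 6: ⌊$38,942 × 200%/7⌋ = $11,126, capped at $9,942. Book value $29,000.
Year 7 (final): $29,000 − $29,000 = $0. Book value $29,000.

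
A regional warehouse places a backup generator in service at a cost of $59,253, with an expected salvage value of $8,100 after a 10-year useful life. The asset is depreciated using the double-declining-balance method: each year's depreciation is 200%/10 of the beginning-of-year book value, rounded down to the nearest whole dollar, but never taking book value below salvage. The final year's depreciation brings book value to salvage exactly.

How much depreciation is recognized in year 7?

$3,107

Depreciable base = $59,253 − $8,100 = $51,153.
Year 1: ⌊$59,253 × 200%/10⌋ = $11,850. Book value $47,403.
Year 2: ⌊$47,403 × 200%/10⌋ = $9,480. Book value $37,923.
Year 3: ⌊$37,923 × 200%/10⌋ = $7,584. Book value $30,339.
Year 4: ⌊$30,339 × 200%/10⌋ = $6,067. Book value $24,272.
Year 5: ⌊$24,272 × 200%/10⌋ = $4,854. Book value $19,418.
Year 6: ⌊$19,418 × 200%/10⌋ = $3,883. Book value $15,535.
Year 7: ⌊$15,535 × 200%/10⌋ = $3,107. Book value $12,428.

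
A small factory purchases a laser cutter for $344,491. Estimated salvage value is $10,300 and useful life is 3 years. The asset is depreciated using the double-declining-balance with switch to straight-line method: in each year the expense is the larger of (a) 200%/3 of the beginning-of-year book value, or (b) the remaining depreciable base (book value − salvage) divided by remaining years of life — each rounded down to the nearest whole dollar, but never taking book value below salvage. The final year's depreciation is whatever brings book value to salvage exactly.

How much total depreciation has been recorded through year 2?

$306,214

Depreciable base = $344,491 − $10,300 = $334,191.
Year 1: DB = ⌊$344,491 × 200%/3⌋ = $229,660; SL = ⌊$334,191/3⌋ = $111,397 → take DB $229,660. Book value $114,831.
Year 2: DB = ⌊$114,831 × 200%/3⌋ = $76,554; SL = ⌊$104,531/2⌋ = $52,265 → take DB $76,554. Book value $38,277.
Accumulated through year 2 = $344,491 − $38,277 = $306,214.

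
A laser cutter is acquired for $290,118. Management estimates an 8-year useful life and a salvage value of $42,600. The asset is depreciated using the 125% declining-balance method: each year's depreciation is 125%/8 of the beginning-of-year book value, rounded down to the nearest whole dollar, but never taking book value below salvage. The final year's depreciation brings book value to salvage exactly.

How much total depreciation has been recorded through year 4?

$143,078

Depreciable base = $290,118 − $42,600 = $247,518.
Year 1: ⌊$290,118 × 125%/8⌋ = $45,330. Book value $244,788.
Year 2: ⌊$244,788 × 125%/8⌋ = $38,248. Book value $206,540.
Year 3: ⌊$206,540 × 125%/8⌋ = $32,271. Book value $174,269.
Year 4: ⌊$174,269 × 125%/8⌋ = $27,229. Book value $147,040.
Accumulated through year 4 = $290,118 − $147,040 = $143,078.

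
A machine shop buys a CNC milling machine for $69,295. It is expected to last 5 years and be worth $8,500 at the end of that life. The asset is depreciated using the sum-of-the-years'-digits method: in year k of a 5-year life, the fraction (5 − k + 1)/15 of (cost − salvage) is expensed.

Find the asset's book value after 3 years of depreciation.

Depreciable base = $69,295 − $8,500 = $60,795.
Sum of the years' digits = 5+4+3+2+1 = 15.
Year 1: $60,795 × 5/15 = $20,265. Book value $49,030.
Year 2: $60,795 × 4/15 = $16,212. Book value $32,818.
Year 3: $60,795 × 3/15 = $12,159. Book value $20,659.

$20,659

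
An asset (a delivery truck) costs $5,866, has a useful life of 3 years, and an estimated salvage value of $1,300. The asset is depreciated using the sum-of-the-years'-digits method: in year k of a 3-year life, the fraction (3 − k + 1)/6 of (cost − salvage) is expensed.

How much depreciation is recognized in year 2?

Depreciable base = $5,866 − $1,300 = $4,566.
Sum of the years' digits = 3+2+1 = 6.
Year 1: $4,566 × 3/6 = $2,283. Book value $3,583.
Year 2: $4,566 × 2/6 = $1,522. Book value $2,061.

$1,522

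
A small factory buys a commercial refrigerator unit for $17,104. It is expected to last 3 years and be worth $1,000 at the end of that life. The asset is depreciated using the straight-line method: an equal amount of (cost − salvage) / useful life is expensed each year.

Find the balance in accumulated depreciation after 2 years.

$10,736

Depreciable base = $17,104 − $1,000 = $16,104.
Annual expense = $16,104 / 3 = $5,368.
End of year 1: book value $11,736.
End of year 2: book value $6,368.
Accumulated through year 2 = $17,104 − $6,368 = $10,736.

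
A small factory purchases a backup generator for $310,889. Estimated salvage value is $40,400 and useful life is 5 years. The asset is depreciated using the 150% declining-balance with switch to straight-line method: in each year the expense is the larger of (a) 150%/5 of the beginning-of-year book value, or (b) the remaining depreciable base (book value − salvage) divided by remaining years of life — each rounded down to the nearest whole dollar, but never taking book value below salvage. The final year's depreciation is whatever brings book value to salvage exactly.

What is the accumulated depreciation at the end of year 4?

Depreciable base = $310,889 − $40,400 = $270,489.
Year 1: DB = ⌊$310,889 × 150%/5⌋ = $93,266; SL = ⌊$270,489/5⌋ = $54,097 → take DB $93,266. Book value $217,623.
Year 2: DB = ⌊$217,623 × 150%/5⌋ = $65,286; SL = ⌊$177,223/4⌋ = $44,305 → take DB $65,286. Book value $152,337.
Year 3: DB = ⌊$152,337 × 150%/5⌋ = $45,701; SL = ⌊$111,937/3⌋ = $37,312 → take DB $45,701. Book value $106,636.
Year 4: DB = ⌊$106,636 × 150%/5⌋ = $31,990; SL = ⌊$66,236/2⌋ = $33,118 → take SL $33,118. Book value $73,518.
Accumulated through year 4 = $310,889 − $73,518 = $237,371.

$237,371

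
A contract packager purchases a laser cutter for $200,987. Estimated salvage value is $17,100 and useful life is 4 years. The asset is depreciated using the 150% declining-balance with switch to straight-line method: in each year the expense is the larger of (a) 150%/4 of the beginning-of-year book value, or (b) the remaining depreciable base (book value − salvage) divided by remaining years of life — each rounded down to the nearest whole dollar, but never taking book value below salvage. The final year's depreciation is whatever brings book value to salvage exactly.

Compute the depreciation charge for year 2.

Depreciable base = $200,987 − $17,100 = $183,887.
Year 1: DB = ⌊$200,987 × 150%/4⌋ = $75,370; SL = ⌊$183,887/4⌋ = $45,971 → take DB $75,370. Book value $125,617.
Year 2: DB = ⌊$125,617 × 150%/4⌋ = $47,106; SL = ⌊$108,517/3⌋ = $36,172 → take DB $47,106. Book value $78,511.

$47,106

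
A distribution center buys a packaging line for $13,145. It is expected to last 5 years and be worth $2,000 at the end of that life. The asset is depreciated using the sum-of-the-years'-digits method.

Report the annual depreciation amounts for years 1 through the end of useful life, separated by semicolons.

Depreciable base = $13,145 − $2,000 = $11,145.
Sum of the years' digits = 5+4+3+2+1 = 15.
Year 1: $11,145 × 5/15 = $3,715. Book value $9,430.
Year 2: $11,145 × 4/15 = $2,972. Book value $6,458.
Year 3: $11,145 × 3/15 = $2,229. Book value $4,229.
Year 4: $11,145 × 2/15 = $1,486. Book value $2,743.
Year 5: $11,145 × 1/15 = $743. Book value $2,000.

$3,715; $2,972; $2,229; $1,486; $743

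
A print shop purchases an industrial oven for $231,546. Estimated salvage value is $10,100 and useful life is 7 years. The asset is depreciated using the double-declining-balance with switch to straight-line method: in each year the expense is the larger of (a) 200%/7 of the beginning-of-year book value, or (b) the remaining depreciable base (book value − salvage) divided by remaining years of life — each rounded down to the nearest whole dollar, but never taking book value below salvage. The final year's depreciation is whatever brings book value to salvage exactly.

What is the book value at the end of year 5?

$43,053

Depreciable base = $231,546 − $10,100 = $221,446.
Year 1: DB = ⌊$231,546 × 200%/7⌋ = $66,156; SL = ⌊$221,446/7⌋ = $31,635 → take DB $66,156. Book value $165,390.
Year 2: DB = ⌊$165,390 × 200%/7⌋ = $47,254; SL = ⌊$155,290/6⌋ = $25,881 → take DB $47,254. Book value $118,136.
Year 3: DB = ⌊$118,136 × 200%/7⌋ = $33,753; SL = ⌊$108,036/5⌋ = $21,607 → take DB $33,753. Book value $84,383.
Year 4: DB = ⌊$84,383 × 200%/7⌋ = $24,109; SL = ⌊$74,283/4⌋ = $18,570 → take DB $24,109. Book value $60,274.
Year 5: DB = ⌊$60,274 × 200%/7⌋ = $17,221; SL = ⌊$50,174/3⌋ = $16,724 → take DB $17,221. Book value $43,053.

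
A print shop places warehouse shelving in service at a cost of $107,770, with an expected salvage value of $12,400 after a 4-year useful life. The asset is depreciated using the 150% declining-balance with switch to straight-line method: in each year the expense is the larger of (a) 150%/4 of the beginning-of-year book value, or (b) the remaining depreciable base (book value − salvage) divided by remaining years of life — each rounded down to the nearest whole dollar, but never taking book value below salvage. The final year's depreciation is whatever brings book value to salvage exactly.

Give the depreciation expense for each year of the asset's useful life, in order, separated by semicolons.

$40,413; $25,258; $15,787; $13,912

Depreciable base = $107,770 − $12,400 = $95,370.
Year 1: DB = ⌊$107,770 × 150%/4⌋ = $40,413; SL = ⌊$95,370/4⌋ = $23,842 → take DB $40,413. Book value $67,357.
Year 2: DB = ⌊$67,357 × 150%/4⌋ = $25,258; SL = ⌊$54,957/3⌋ = $18,319 → take DB $25,258. Book value $42,099.
Year 3: DB = ⌊$42,099 × 150%/4⌋ = $15,787; SL = ⌊$29,699/2⌋ = $14,849 → take DB $15,787. Book value $26,312.
Year 4 (final): $26,312 − $12,400 = $13,912. Book value $12,400.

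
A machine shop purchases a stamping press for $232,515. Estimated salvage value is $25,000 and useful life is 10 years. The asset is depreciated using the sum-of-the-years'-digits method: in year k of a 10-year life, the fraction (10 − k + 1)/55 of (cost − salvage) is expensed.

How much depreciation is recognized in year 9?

Depreciable base = $232,515 − $25,000 = $207,515.
Sum of the years' digits = 10+9+8+7+6+5+4+3+2+1 = 55.
Year 1: $207,515 × 10/55 = $37,730. Book value $194,785.
Year 2: $207,515 × 9/55 = $33,957. Book value $160,828.
Year 3: $207,515 × 8/55 = $30,184. Book value $130,644.
Year 4: $207,515 × 7/55 = $26,411. Book value $104,233.
Year 5: $207,515 × 6/55 = $22,638. Book value $81,595.
Year 6: $207,515 × 5/55 = $18,865. Book value $62,730.
Year 7: $207,515 × 4/55 = $15,092. Book value $47,638.
Year 8: $207,515 × 3/55 = $11,319. Book value $36,319.
Year 9: $207,515 × 2/55 = $7,546. Book value $28,773.

$7,546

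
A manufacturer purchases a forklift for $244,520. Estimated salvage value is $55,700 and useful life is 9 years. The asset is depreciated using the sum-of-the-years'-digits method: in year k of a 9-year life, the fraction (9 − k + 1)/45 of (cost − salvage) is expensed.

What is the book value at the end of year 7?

Depreciable base = $244,520 − $55,700 = $188,820.
Sum of the years' digits = 9+8+7+6+5+4+3+2+1 = 45.
Year 1: $188,820 × 9/45 = $37,764. Book value $206,756.
Year 2: $188,820 × 8/45 = $33,568. Book value $173,188.
Year 3: $188,820 × 7/45 = $29,372. Book value $143,816.
Year 4: $188,820 × 6/45 = $25,176. Book value $118,640.
Year 5: $188,820 × 5/45 = $20,980. Book value $97,660.
Year 6: $188,820 × 4/45 = $16,784. Book value $80,876.
Year 7: $188,820 × 3/45 = $12,588. Book value $68,288.

$68,288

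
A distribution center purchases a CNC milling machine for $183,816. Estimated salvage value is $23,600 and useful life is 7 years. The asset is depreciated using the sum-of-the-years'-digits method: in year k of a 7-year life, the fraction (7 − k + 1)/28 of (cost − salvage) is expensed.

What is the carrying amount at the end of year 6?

$29,322

Depreciable base = $183,816 − $23,600 = $160,216.
Sum of the years' digits = 7+6+5+4+3+2+1 = 28.
Year 1: $160,216 × 7/28 = $40,054. Book value $143,762.
Year 2: $160,216 × 6/28 = $34,332. Book value $109,430.
Year 3: $160,216 × 5/28 = $28,610. Book value $80,820.
Year 4: $160,216 × 4/28 = $22,888. Book value $57,932.
Year 5: $160,216 × 3/28 = $17,166. Book value $40,766.
Year 6: $160,216 × 2/28 = $11,444. Book value $29,322.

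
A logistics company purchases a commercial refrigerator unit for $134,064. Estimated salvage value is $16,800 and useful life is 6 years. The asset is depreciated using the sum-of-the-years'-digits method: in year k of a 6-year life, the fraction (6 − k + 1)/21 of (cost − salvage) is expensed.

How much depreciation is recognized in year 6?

$5,584

Depreciable base = $134,064 − $16,800 = $117,264.
Sum of the years' digits = 6+5+4+3+2+1 = 21.
Year 1: $117,264 × 6/21 = $33,504. Book value $100,560.
Year 2: $117,264 × 5/21 = $27,920. Book value $72,640.
Year 3: $117,264 × 4/21 = $22,336. Book value $50,304.
Year 4: $117,264 × 3/21 = $16,752. Book value $33,552.
Year 5: $117,264 × 2/21 = $11,168. Book value $22,384.
Year 6: $117,264 × 1/21 = $5,584. Book value $16,800.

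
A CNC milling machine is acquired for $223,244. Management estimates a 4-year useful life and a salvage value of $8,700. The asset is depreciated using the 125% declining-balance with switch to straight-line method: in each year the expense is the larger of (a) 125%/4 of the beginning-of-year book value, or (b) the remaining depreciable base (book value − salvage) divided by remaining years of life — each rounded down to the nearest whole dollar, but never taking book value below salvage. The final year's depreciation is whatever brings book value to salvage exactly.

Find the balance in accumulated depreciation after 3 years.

Depreciable base = $223,244 − $8,700 = $214,544.
Year 1: DB = ⌊$223,244 × 125%/4⌋ = $69,763; SL = ⌊$214,544/4⌋ = $53,636 → take DB $69,763. Book value $153,481.
Year 2: DB = ⌊$153,481 × 125%/4⌋ = $47,962; SL = ⌊$144,781/3⌋ = $48,260 → take SL $48,260. Book value $105,221.
Year 3: DB = ⌊$105,221 × 125%/4⌋ = $32,881; SL = ⌊$96,521/2⌋ = $48,260 → take SL $48,260. Book value $56,961.
Accumulated through year 3 = $223,244 − $56,961 = $166,283.

$166,283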